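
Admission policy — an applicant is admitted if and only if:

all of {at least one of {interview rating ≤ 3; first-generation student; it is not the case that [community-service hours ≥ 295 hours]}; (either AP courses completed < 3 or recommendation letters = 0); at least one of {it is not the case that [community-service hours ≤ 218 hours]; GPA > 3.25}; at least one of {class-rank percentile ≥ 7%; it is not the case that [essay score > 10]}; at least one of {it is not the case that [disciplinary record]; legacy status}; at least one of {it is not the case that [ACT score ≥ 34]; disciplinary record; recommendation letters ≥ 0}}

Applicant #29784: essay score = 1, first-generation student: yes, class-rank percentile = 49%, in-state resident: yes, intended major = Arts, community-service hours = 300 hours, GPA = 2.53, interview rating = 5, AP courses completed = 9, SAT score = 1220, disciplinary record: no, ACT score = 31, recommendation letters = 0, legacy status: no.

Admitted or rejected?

Admitted

Atomic conditions:
  interview rating ≤ 3: 5 ≤ 3 is false
  first-generation student: yes → true
  community-service hours ≥ 295 hours: 300 ≥ 295 is true
  AP courses completed < 3: 9 < 3 is false
  recommendation letters = 0: 0 == 0 is true
  community-service hours ≤ 218 hours: 300 ≤ 218 is false
  GPA > 3.25: 2.53 > 3.25 is false
  class-rank percentile ≥ 7%: 49 ≥ 7 is true
  essay score > 10: 1 > 10 is false
  disciplinary record: no → false
  legacy status: no → false
  ACT score ≥ 34: 31 ≥ 34 is false
  recommendation letters ≥ 0: 0 ≥ 0 is true
Combine:
[1.3] NOT true = false
[1] false OR true OR false = true
[2] false OR true = true
[3.1] NOT false = true
[3] true OR false = true
[4.2] NOT false = true
[4] true OR true = true
[5.1] NOT false = true
[5] true OR false = true
[6.1] NOT false = true
[6] true OR false OR true = true
[root] true AND true AND true AND true AND true AND true = true
Overall: true → admitted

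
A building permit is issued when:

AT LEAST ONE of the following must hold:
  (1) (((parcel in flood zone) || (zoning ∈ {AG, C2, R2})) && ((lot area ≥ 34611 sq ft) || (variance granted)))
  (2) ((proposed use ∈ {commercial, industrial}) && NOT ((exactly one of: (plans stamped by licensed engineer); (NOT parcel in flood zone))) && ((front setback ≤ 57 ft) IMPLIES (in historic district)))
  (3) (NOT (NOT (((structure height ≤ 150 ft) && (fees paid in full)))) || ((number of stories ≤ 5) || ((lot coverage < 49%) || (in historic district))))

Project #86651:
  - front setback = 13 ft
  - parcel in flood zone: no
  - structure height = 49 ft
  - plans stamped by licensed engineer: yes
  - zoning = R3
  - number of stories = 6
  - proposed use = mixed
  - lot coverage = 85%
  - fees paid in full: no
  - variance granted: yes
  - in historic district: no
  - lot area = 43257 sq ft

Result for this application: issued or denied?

Atomic conditions:
  parcel in flood zone: no → false
  zoning ∈ {AG, C2, R2}: R3 is not in the set → false
  lot area ≥ 34611 sq ft: 43257 ≥ 34611 is true
  variance granted: yes → true
  proposed use ∈ {commercial, industrial}: mixed is not in the set → false
  plans stamped by licensed engineer: yes → true
  NOT parcel in flood zone: no → true
  front setback ≤ 57 ft: 13 ≤ 57 is true
  in historic district: no → false
  structure height ≤ 150 ft: 49 ≤ 150 is true
  fees paid in full: no → false
  number of stories ≤ 5: 6 ≤ 5 is false
  lot coverage < 49%: 85 < 49 is false
Combine:
[1.1] false OR false = false
[1.2] true OR true = true
[1] false AND true = false
[2.2.1] exactly-one(true, true) = false
[2.2] NOT false = true
[2.3] true → false = false
[2] false AND true AND false = false
[3.1.1.1] true AND false = false
[3.1.1] NOT false = true
[3.1] NOT true = false
[3.2.2] false OR false = false
[3.2] false OR false = false
[3] false OR false = false
[root] false OR false OR false = false
Overall: false → denied

Denied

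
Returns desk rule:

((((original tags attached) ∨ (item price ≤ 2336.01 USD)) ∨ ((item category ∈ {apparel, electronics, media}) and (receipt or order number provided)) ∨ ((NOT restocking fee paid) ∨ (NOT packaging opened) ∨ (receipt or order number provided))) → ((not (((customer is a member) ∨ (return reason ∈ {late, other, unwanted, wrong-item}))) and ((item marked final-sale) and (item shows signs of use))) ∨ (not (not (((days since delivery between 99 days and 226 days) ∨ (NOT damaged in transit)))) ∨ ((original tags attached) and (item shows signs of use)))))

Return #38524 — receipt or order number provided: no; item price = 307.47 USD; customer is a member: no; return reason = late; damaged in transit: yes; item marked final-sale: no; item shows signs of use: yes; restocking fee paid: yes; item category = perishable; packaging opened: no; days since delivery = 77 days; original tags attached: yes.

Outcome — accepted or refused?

Atomic conditions:
  original tags attached: yes → true
  item price ≤ 2336.01 USD: 307.47 ≤ 2336.01 is true
  item category ∈ {apparel, electronics, media}: perishable is not in the set → false
  receipt or order number provided: no → false
  NOT restocking fee paid: yes → false
  NOT packaging opened: no → true
  customer is a member: no → false
  return reason ∈ {late, other, unwanted, wrong-item}: late is in the set → true
  item marked final-sale: no → false
  item shows signs of use: yes → true
  days since delivery between 99 days and 226 days: 77 in [99, 226] is false
  NOT damaged in transit: yes → false
Combine:
[1.1] true OR true = true
[1.2] false AND false = false
[1.3] false OR true OR false = true
[1] true OR false OR true = true
[2.1.1.1] false OR true = true
[2.1.1] NOT true = false
[2.1.2] false AND true = false
[2.1] false AND false = false
[2.2.1.1.1] false OR false = false
[2.2.1.1] NOT false = true
[2.2.1] NOT true = false
[2.2.2] true AND true = true
[2.2] false OR true = true
[2] false OR true = true
[root] true → true = true
Overall: true → accepted

Accepted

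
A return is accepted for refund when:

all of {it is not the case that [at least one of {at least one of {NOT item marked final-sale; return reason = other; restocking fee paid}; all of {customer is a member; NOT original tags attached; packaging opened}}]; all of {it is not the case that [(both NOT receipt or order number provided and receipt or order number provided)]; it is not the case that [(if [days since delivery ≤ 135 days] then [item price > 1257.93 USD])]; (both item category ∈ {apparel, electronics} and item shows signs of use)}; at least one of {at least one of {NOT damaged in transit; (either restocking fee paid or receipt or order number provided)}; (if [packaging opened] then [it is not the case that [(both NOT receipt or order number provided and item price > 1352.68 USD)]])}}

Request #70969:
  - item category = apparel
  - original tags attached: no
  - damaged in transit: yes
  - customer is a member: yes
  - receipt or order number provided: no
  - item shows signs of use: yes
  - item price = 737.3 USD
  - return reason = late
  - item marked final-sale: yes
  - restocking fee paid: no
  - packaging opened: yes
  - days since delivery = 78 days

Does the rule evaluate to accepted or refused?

Refused

Atomic conditions:
  NOT item marked final-sale: yes → false
  return reason = other: late == other is false
  restocking fee paid: no → false
  customer is a member: yes → true
  NOT original tags attached: no → true
  packaging opened: yes → true
  NOT receipt or order number provided: no → true
  receipt or order number provided: no → false
  days since delivery ≤ 135 days: 78 ≤ 135 is true
  item price > 1257.93 USD: 737.3 > 1257.93 is false
  item category ∈ {apparel, electronics}: apparel is in the set → true
  item shows signs of use: yes → true
  NOT damaged in transit: yes → false
  item price > 1352.68 USD: 737.3 > 1352.68 is false
Combine:
[1.1.1] false OR false OR false = false
[1.1.2] true AND true AND true = true
[1.1] false OR true = true
[1] NOT true = false
[2.1.1] true AND false = false
[2.1] NOT false = true
[2.2.1] true → false = false
[2.2] NOT false = true
[2.3] true AND true = true
[2] true AND true AND true = true
[3.1.2] false OR false = false
[3.1] false OR false = false
[3.2.2.1] true AND false = false
[3.2.2] NOT false = true
[3.2] true → true = true
[3] false OR true = true
[root] false AND true AND true = false
Overall: false → refused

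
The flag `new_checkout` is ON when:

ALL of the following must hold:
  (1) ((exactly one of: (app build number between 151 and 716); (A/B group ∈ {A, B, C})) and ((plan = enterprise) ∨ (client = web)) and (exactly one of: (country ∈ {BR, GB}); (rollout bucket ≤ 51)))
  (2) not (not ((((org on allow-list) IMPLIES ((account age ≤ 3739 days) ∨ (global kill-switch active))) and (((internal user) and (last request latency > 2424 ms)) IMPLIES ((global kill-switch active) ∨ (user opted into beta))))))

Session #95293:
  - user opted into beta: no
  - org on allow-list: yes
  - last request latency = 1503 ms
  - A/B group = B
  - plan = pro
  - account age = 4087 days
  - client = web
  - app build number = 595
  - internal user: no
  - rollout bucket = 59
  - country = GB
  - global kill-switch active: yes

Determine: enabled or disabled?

Disabled

Atomic conditions:
  app build number between 151 and 716: 595 in [151, 716] is true
  A/B group ∈ {A, B, C}: B is in the set → true
  plan = enterprise: pro == enterprise is false
  client = web: web == web is true
  country ∈ {BR, GB}: GB is in the set → true
  rollout bucket ≤ 51: 59 ≤ 51 is false
  org on allow-list: yes → true
  account age ≤ 3739 days: 4087 ≤ 3739 is false
  global kill-switch active: yes → true
  internal user: no → false
  last request latency > 2424 ms: 1503 > 2424 is false
  user opted into beta: no → false
Combine:
[1.1] exactly-one(true, true) = false
[1.2] false OR true = true
[1.3] exactly-one(true, false) = true
[1] false AND true AND true = false
[2.1.1.1.2] false OR true = true
[2.1.1.1] true → true = true
[2.1.1.2.1] false AND false = false
[2.1.1.2.2] true OR false = true
[2.1.1.2] false → true (antecedent false ⇒ implication holds) = true
[2.1.1] true AND true = true
[2.1] NOT true = false
[2] NOT false = true
[root] false AND true = false
Overall: false → disabled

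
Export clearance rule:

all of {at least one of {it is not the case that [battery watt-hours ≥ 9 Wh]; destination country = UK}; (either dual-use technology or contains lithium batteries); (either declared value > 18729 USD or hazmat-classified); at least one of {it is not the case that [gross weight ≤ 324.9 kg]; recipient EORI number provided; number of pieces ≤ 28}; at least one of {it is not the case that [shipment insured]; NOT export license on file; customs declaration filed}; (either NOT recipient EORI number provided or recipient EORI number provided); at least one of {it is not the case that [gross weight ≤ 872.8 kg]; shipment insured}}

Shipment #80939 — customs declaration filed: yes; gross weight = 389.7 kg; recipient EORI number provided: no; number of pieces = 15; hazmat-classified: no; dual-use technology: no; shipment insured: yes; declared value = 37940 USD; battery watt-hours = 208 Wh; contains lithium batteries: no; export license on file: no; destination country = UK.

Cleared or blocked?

Blocked

Atomic conditions:
  battery watt-hours ≥ 9 Wh: 208 ≥ 9 is true
  destination country = UK: UK == UK is true
  dual-use technology: no → false
  contains lithium batteries: no → false
  declared value > 18729 USD: 37940 > 18729 is true
  hazmat-classified: no → false
  gross weight ≤ 324.9 kg: 389.7 ≤ 324.9 is false
  recipient EORI number provided: no → false
  number of pieces ≤ 28: 15 ≤ 28 is true
  shipment insured: yes → true
  NOT export license on file: no → true
  customs declaration filed: yes → true
  NOT recipient EORI number provided: no → true
  gross weight ≤ 872.8 kg: 389.7 ≤ 872.8 is true
Combine:
[1.1] NOT true = false
[1] false OR true = true
[2] false OR false = false
[3] true OR false = true
[4.1] NOT false = true
[4] true OR false OR true = true
[5.1] NOT true = false
[5] false OR true OR true = true
[6] true OR false = true
[7.1] NOT true = false
[7] false OR true = true
[root] true AND false AND true AND true AND true AND true AND true = false
Overall: false → blocked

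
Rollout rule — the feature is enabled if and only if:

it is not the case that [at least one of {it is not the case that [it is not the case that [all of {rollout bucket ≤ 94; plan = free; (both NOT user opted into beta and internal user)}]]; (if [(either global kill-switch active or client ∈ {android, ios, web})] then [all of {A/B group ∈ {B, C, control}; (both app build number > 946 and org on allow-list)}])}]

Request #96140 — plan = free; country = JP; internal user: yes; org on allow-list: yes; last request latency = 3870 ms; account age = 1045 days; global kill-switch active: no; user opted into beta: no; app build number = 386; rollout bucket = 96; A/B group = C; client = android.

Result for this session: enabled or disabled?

Enabled

Atomic conditions:
  rollout bucket ≤ 94: 96 ≤ 94 is false
  plan = free: free == free is true
  NOT user opted into beta: no → true
  internal user: yes → true
  global kill-switch active: no → false
  client ∈ {android, ios, web}: android is in the set → true
  A/B group ∈ {B, C, control}: C is in the set → true
  app build number > 946: 386 > 946 is false
  org on allow-list: yes → true
Combine:
[1.1.1.1.3] true AND true = true
[1.1.1.1] false AND true AND true = false
[1.1.1] NOT false = true
[1.1] NOT true = false
[1.2.1] false OR true = true
[1.2.2.2] false AND true = false
[1.2.2] true AND false = false
[1.2] true → false = false
[1] false OR false = false
[root] NOT false = true
Overall: true → enabled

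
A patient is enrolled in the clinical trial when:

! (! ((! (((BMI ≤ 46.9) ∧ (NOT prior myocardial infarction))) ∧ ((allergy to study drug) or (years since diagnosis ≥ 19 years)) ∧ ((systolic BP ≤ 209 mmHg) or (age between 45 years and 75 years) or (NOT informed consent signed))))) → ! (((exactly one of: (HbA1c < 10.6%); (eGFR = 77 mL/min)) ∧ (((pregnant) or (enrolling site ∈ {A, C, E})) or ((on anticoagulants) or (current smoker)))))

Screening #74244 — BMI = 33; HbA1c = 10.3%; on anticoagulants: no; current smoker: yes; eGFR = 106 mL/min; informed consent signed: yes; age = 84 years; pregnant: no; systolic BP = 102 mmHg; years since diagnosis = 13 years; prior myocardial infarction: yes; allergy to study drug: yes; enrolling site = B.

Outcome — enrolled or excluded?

Excluded

Atomic conditions:
  BMI ≤ 46.9: 33 ≤ 46.9 is true
  NOT prior myocardial infarction: yes → false
  allergy to study drug: yes → true
  years since diagnosis ≥ 19 years: 13 ≥ 19 is false
  systolic BP ≤ 209 mmHg: 102 ≤ 209 is true
  age between 45 years and 75 years: 84 in [45, 75] is false
  NOT informed consent signed: yes → false
  HbA1c < 10.6%: 10.3 < 10.6 is true
  eGFR = 77 mL/min: 106 == 77 is false
  pregnant: no → false
  enrolling site ∈ {A, C, E}: B is not in the set → false
  on anticoagulants: no → false
  current smoker: yes → true
Combine:
[1.1.1.1.1] true AND false = false
[1.1.1.1] NOT false = true
[1.1.1.2] true OR false = true
[1.1.1.3] true OR false OR false = true
[1.1.1] true AND true AND true = true
[1.1] NOT true = false
[1] NOT false = true
[2.1.1] exactly-one(true, false) = true
[2.1.2.1] false OR false = false
[2.1.2.2] false OR true = true
[2.1.2] false OR true = true
[2.1] true AND true = true
[2] NOT true = false
[root] true → false = false
Overall: false → excluded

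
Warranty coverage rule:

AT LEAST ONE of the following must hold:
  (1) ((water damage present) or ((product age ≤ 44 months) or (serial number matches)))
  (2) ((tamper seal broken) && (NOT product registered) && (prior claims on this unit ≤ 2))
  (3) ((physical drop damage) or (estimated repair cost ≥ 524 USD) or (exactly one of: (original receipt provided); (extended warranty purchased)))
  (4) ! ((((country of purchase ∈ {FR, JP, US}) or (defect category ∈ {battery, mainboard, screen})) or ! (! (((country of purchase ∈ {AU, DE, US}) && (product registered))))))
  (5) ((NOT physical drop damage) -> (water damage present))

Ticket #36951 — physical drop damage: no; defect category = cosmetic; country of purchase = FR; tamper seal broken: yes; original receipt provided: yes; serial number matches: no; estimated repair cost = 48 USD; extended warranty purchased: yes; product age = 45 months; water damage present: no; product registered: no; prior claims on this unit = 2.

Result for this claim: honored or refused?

Honored

Atomic conditions:
  water damage present: no → false
  product age ≤ 44 months: 45 ≤ 44 is false
  serial number matches: no → false
  tamper seal broken: yes → true
  NOT product registered: no → true
  prior claims on this unit ≤ 2: 2 ≤ 2 is true
  physical drop damage: no → false
  estimated repair cost ≥ 524 USD: 48 ≥ 524 is false
  original receipt provided: yes → true
  extended warranty purchased: yes → true
  country of purchase ∈ {FR, JP, US}: FR is in the set → true
  defect category ∈ {battery, mainboard, screen}: cosmetic is not in the set → false
  country of purchase ∈ {AU, DE, US}: FR is not in the set → false
  product registered: no → false
  NOT physical drop damage: no → true
Combine:
[1.2] false OR false = false
[1] false OR false = false
[2] true AND true AND true = true
[3.3] exactly-one(true, true) = false
[3] false OR false OR false = false
[4.1.1] true OR false = true
[4.1.2.1.1] false AND false = false
[4.1.2.1] NOT false = true
[4.1.2] NOT true = false
[4.1] true OR false = true
[4] NOT true = false
[5] true → false = false
[root] false OR true OR false OR false OR false = true
Overall: true → honored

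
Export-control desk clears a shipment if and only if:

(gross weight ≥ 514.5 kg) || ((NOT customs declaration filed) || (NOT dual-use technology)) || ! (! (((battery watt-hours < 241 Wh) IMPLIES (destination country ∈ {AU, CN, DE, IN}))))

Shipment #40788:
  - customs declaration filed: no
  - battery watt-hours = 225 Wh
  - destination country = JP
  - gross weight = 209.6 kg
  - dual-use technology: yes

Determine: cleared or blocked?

Cleared

Atomic conditions:
  gross weight ≥ 514.5 kg: 209.6 ≥ 514.5 is false
  NOT customs declaration filed: no → true
  NOT dual-use technology: yes → false
  battery watt-hours < 241 Wh: 225 < 241 is true
  destination country ∈ {AU, CN, DE, IN}: JP is not in the set → false
Combine:
[2] true OR false = true
[3.1.1] true → false = false
[3.1] NOT false = true
[3] NOT true = false
[root] false OR true OR false = true
Overall: true → cleared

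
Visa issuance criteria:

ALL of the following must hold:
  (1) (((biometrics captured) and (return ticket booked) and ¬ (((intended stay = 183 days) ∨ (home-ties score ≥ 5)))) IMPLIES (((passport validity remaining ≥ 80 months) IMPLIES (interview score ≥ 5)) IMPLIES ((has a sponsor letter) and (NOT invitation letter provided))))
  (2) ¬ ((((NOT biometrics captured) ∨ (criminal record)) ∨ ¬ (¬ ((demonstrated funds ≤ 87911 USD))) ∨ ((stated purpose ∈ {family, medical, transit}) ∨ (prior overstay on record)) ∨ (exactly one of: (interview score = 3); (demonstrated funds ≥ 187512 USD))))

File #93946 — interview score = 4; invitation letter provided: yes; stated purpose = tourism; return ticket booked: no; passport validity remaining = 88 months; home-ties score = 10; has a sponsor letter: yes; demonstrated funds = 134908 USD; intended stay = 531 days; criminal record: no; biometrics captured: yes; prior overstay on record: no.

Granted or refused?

Granted

Atomic conditions:
  biometrics captured: yes → true
  return ticket booked: no → false
  intended stay = 183 days: 531 == 183 is false
  home-ties score ≥ 5: 10 ≥ 5 is true
  passport validity remaining ≥ 80 months: 88 ≥ 80 is true
  interview score ≥ 5: 4 ≥ 5 is false
  has a sponsor letter: yes → true
  NOT invitation letter provided: yes → false
  NOT biometrics captured: yes → false
  criminal record: no → false
  demonstrated funds ≤ 87911 USD: 134908 ≤ 87911 is false
  stated purpose ∈ {family, medical, transit}: tourism is not in the set → false
  prior overstay on record: no → false
  interview score = 3: 4 == 3 is false
  demonstrated funds ≥ 187512 USD: 134908 ≥ 187512 is false
Combine:
[1.1.3.1] false OR true = true
[1.1.3] NOT true = false
[1.1] true AND false AND false = false
[1.2.1] true → false = false
[1.2.2] true AND false = false
[1.2] false → false (antecedent false ⇒ implication holds) = true
[1] false → true (antecedent false ⇒ implication holds) = true
[2.1.1] false OR false = false
[2.1.2.1] NOT false = true
[2.1.2] NOT true = false
[2.1.3] false OR false = false
[2.1.4] exactly-one(false, false) = false
[2.1] false OR false OR false OR false = false
[2] NOT false = true
[root] true AND true = true
Overall: true → granted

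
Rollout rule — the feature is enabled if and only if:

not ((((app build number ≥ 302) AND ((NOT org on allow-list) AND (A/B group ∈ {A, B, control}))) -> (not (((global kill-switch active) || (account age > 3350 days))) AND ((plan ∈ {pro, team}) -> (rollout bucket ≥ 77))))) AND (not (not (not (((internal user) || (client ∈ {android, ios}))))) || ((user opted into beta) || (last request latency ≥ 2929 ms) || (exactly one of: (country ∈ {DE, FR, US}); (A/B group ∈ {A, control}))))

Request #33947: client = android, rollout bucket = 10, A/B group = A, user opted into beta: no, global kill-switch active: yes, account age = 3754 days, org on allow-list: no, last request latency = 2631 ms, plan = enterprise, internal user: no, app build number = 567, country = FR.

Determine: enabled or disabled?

Disabled

Atomic conditions:
  app build number ≥ 302: 567 ≥ 302 is true
  NOT org on allow-list: no → true
  A/B group ∈ {A, B, control}: A is in the set → true
  global kill-switch active: yes → true
  account age > 3350 days: 3754 > 3350 is true
  plan ∈ {pro, team}: enterprise is not in the set → false
  rollout bucket ≥ 77: 10 ≥ 77 is false
  internal user: no → false
  client ∈ {android, ios}: android is in the set → true
  user opted into beta: no → false
  last request latency ≥ 2929 ms: 2631 ≥ 2929 is false
  country ∈ {DE, FR, US}: FR is in the set → true
  A/B group ∈ {A, control}: A is in the set → true
Combine:
[1.1.1.2] true AND true = true
[1.1.1] true AND true = true
[1.1.2.1.1] true OR true = true
[1.1.2.1] NOT true = false
[1.1.2.2] false → false (antecedent false ⇒ implication holds) = true
[1.1.2] false AND true = false
[1.1] true → false = false
[1] NOT false = true
[2.1.1.1.1] false OR true = true
[2.1.1.1] NOT true = false
[2.1.1] NOT false = true
[2.1] NOT true = false
[2.2.3] exactly-one(true, true) = false
[2.2] false OR false OR false = false
[2] false OR false = false
[root] true AND false = false
Overall: false → disabled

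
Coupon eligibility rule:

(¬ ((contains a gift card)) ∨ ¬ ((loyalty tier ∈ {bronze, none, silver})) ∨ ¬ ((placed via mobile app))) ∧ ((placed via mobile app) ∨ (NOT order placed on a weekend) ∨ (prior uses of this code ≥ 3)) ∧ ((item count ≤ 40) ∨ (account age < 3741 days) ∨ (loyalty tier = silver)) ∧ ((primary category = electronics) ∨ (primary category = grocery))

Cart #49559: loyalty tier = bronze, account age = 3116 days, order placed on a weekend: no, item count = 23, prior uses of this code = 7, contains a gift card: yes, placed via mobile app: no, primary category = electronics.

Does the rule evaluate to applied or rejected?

Atomic conditions:
  contains a gift card: yes → true
  loyalty tier ∈ {bronze, none, silver}: bronze is in the set → true
  placed via mobile app: no → false
  NOT order placed on a weekend: no → true
  prior uses of this code ≥ 3: 7 ≥ 3 is true
  item count ≤ 40: 23 ≤ 40 is true
  account age < 3741 days: 3116 < 3741 is true
  loyalty tier = silver: bronze == silver is false
  primary category = electronics: electronics == electronics is true
  primary category = grocery: electronics == grocery is false
Combine:
[1.1] NOT true = false
[1.2] NOT true = false
[1.3] NOT false = true
[1] false OR false OR true = true
[2] false OR true OR true = true
[3] true OR true OR false = true
[4] true OR false = true
[root] true AND true AND true AND true = true
Overall: true → applied

Applied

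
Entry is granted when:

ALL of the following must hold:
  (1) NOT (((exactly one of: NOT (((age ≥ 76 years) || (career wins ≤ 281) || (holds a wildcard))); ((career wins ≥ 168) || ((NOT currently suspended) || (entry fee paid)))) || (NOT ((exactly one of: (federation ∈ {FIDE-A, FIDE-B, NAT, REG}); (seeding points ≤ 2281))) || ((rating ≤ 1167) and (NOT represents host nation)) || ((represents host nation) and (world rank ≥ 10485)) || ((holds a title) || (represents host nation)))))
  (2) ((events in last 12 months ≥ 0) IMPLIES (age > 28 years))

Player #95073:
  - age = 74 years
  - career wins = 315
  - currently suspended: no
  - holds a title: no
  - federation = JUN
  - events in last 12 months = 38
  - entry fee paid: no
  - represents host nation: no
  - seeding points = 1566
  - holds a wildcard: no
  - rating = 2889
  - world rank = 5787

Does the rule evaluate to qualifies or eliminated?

Atomic conditions:
  age ≥ 76 years: 74 ≥ 76 is false
  career wins ≤ 281: 315 ≤ 281 is false
  holds a wildcard: no → false
  career wins ≥ 168: 315 ≥ 168 is true
  NOT currently suspended: no → true
  entry fee paid: no → false
  federation ∈ {FIDE-A, FIDE-B, NAT, REG}: JUN is not in the set → false
  seeding points ≤ 2281: 1566 ≤ 2281 is true
  rating ≤ 1167: 2889 ≤ 1167 is false
  NOT represents host nation: no → true
  represents host nation: no → false
  world rank ≥ 10485: 5787 ≥ 10485 is false
  holds a title: no → false
  events in last 12 months ≥ 0: 38 ≥ 0 is true
  age > 28 years: 74 > 28 is true
Combine:
[1.1.1.1.1] false OR false OR false = false
[1.1.1.1] NOT false = true
[1.1.1.2.2] true OR false = true
[1.1.1.2] true OR true = true
[1.1.1] exactly-one(true, true) = false
[1.1.2.1.1] exactly-one(false, true) = true
[1.1.2.1] NOT true = false
[1.1.2.2] false AND true = false
[1.1.2.3] false AND false = false
[1.1.2.4] false OR false = false
[1.1.2] false OR false OR false OR false = false
[1.1] false OR false = false
[1] NOT false = true
[2] true → true = true
[root] true AND true = true
Overall: true → qualifies

Qualifies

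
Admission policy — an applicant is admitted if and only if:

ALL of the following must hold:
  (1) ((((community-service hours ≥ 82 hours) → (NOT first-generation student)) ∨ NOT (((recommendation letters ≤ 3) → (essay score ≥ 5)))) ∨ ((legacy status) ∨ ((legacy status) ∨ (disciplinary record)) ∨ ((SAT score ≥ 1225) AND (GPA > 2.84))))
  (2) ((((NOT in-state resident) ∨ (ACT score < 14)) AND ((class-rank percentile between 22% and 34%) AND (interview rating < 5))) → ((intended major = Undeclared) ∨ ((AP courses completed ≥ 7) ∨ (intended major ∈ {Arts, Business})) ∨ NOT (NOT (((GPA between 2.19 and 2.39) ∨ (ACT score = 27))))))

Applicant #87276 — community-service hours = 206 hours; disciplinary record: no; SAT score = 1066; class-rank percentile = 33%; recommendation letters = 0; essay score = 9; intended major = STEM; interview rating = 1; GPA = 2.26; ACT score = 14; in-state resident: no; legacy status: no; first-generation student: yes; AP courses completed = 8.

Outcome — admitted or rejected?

Atomic conditions:
  community-service hours ≥ 82 hours: 206 ≥ 82 is true
  NOT first-generation student: yes → false
  recommendation letters ≤ 3: 0 ≤ 3 is true
  essay score ≥ 5: 9 ≥ 5 is true
  legacy status: no → false
  disciplinary record: no → false
  SAT score ≥ 1225: 1066 ≥ 1225 is false
  GPA > 2.84: 2.26 > 2.84 is false
  NOT in-state resident: no → true
  ACT score < 14: 14 < 14 is false
  class-rank percentile between 22% and 34%: 33 in [22, 34] is true
  interview rating < 5: 1 < 5 is true
  intended major = Undeclared: STEM == Undeclared is false
  AP courses completed ≥ 7: 8 ≥ 7 is true
  intended major ∈ {Arts, Business}: STEM is not in the set → false
  GPA between 2.19 and 2.39: 2.26 in [2.19, 2.39] is true
  ACT score = 27: 14 == 27 is false
Combine:
[1.1.1] true → false = false
[1.1.2.1] true → true = true
[1.1.2] NOT true = false
[1.1] false OR false = false
[1.2.2] false OR false = false
[1.2.3] false AND false = false
[1.2] false OR false OR false = false
[1] false OR false = false
[2.1.1] true OR false = true
[2.1.2] true AND true = true
[2.1] true AND true = true
[2.2.2] true OR false = true
[2.2.3.1.1] true OR false = true
[2.2.3.1] NOT true = false
[2.2.3] NOT false = true
[2.2] false OR true OR true = true
[2] true → true = true
[root] false AND true = false
Overall: false → rejected

Rejected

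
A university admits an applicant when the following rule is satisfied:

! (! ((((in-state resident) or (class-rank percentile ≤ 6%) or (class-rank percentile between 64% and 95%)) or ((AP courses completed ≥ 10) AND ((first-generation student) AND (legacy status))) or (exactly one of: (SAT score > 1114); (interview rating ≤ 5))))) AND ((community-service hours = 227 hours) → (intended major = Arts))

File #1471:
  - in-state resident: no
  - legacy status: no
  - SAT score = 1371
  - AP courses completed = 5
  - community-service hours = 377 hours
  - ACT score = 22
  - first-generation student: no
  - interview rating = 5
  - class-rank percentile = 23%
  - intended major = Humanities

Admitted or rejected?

Atomic conditions:
  in-state resident: no → false
  class-rank percentile ≤ 6%: 23 ≤ 6 is false
  class-rank percentile between 64% and 95%: 23 in [64, 95] is false
  AP courses completed ≥ 10: 5 ≥ 10 is false
  first-generation student: no → false
  legacy status: no → false
  SAT score > 1114: 1371 > 1114 is true
  interview rating ≤ 5: 5 ≤ 5 is true
  community-service hours = 227 hours: 377 == 227 is false
  intended major = Arts: Humanities == Arts is false
Combine:
[1.1.1.1] false OR false OR false = false
[1.1.1.2.2] false AND false = false
[1.1.1.2] false AND false = false
[1.1.1.3] exactly-one(true, true) = false
[1.1.1] false OR false OR false = false
[1.1] NOT false = true
[1] NOT true = false
[2] false → false (antecedent false ⇒ implication holds) = true
[root] false AND true = false
Overall: false → rejected

Rejected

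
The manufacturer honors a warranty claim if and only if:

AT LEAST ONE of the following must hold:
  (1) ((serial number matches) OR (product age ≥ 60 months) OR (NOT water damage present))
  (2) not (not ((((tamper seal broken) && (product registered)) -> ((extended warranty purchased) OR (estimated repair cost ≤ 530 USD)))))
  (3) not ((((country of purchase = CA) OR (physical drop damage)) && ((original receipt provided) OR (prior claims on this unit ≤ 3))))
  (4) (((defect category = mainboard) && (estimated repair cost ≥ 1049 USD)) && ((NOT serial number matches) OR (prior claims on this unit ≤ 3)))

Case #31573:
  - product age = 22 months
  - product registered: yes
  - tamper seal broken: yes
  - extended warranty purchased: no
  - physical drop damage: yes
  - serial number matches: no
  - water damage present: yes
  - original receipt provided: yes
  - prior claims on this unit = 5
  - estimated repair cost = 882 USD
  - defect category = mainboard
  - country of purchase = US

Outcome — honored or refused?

Refused

Atomic conditions:
  serial number matches: no → false
  product age ≥ 60 months: 22 ≥ 60 is false
  NOT water damage present: yes → false
  tamper seal broken: yes → true
  product registered: yes → true
  extended warranty purchased: no → false
  estimated repair cost ≤ 530 USD: 882 ≤ 530 is false
  country of purchase = CA: US == CA is false
  physical drop damage: yes → true
  original receipt provided: yes → true
  prior claims on this unit ≤ 3: 5 ≤ 3 is false
  defect category = mainboard: mainboard == mainboard is true
  estimated repair cost ≥ 1049 USD: 882 ≥ 1049 is false
  NOT serial number matches: no → true
Combine:
[1] false OR false OR false = false
[2.1.1.1] true AND true = true
[2.1.1.2] false OR false = false
[2.1.1] true → false = false
[2.1] NOT false = true
[2] NOT true = false
[3.1.1] false OR true = true
[3.1.2] true OR false = true
[3.1] true AND true = true
[3] NOT true = false
[4.1] true AND false = false
[4.2] true OR false = true
[4] false AND true = false
[root] false OR false OR false OR false = false
Overall: false → refused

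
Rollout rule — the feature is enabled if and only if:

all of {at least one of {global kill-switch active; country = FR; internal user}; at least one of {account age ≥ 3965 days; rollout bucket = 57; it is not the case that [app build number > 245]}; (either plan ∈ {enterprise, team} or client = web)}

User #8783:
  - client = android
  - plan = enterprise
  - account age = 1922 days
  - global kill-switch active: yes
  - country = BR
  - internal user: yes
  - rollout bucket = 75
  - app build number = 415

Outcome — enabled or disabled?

Atomic conditions:
  global kill-switch active: yes → true
  country = FR: BR == FR is false
  internal user: yes → true
  account age ≥ 3965 days: 1922 ≥ 3965 is false
  rollout bucket = 57: 75 == 57 is false
  app build number > 245: 415 > 245 is true
  plan ∈ {enterprise, team}: enterprise is in the set → true
  client = web: android == web is false
Combine:
[1] true OR false OR true = true
[2.3] NOT true = false
[2] false OR false OR false = false
[3] true OR false = true
[root] true AND false AND true = false
Overall: false → disabled

Disabled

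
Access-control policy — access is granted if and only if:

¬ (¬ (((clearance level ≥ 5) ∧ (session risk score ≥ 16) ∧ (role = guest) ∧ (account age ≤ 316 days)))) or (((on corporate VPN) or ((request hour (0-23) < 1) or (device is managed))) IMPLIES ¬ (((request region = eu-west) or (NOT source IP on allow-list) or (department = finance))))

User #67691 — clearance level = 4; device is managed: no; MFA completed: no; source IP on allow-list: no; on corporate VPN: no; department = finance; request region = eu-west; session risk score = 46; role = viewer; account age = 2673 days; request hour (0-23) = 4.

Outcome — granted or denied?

Atomic conditions:
  clearance level ≥ 5: 4 ≥ 5 is false
  session risk score ≥ 16: 46 ≥ 16 is true
  role = guest: viewer == guest is false
  account age ≤ 316 days: 2673 ≤ 316 is false
  on corporate VPN: no → false
  request hour (0-23) < 1: 4 < 1 is false
  device is managed: no → false
  request region = eu-west: eu-west == eu-west is true
  NOT source IP on allow-list: no → true
  department = finance: finance == finance is true
Combine:
[1.1.1] false AND true AND false AND false = false
[1.1] NOT false = true
[1] NOT true = false
[2.1.2] false OR false = false
[2.1] false OR false = false
[2.2.1] true OR true OR true = true
[2.2] NOT true = false
[2] false → false (antecedent false ⇒ implication holds) = true
[root] false OR true = true
Overall: true → granted

Granted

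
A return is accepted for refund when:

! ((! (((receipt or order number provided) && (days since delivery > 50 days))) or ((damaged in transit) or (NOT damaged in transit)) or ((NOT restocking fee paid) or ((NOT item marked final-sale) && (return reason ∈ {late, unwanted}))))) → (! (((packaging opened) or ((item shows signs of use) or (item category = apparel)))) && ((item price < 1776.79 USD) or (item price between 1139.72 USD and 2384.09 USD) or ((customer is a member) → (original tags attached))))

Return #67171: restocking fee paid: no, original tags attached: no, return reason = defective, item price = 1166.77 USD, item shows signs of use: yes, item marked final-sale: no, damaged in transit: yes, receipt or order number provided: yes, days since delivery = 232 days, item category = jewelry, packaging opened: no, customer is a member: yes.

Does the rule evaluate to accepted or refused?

Accepted

Atomic conditions:
  receipt or order number provided: yes → true
  days since delivery > 50 days: 232 > 50 is true
  damaged in transit: yes → true
  NOT damaged in transit: yes → false
  NOT restocking fee paid: no → true
  NOT item marked final-sale: no → true
  return reason ∈ {late, unwanted}: defective is not in the set → false
  packaging opened: no → false
  item shows signs of use: yes → true
  item category = apparel: jewelry == apparel is false
  item price < 1776.79 USD: 1166.77 < 1776.79 is true
  item price between 1139.72 USD and 2384.09 USD: 1166.77 in [1139.72, 2384.09] is true
  customer is a member: yes → true
  original tags attached: no → false
Combine:
[1.1.1.1] true AND true = true
[1.1.1] NOT true = false
[1.1.2] true OR false = true
[1.1.3.2] true AND false = false
[1.1.3] true OR false = true
[1.1] false OR true OR true = true
[1] NOT true = false
[2.1.1.2] true OR false = true
[2.1.1] false OR true = true
[2.1] NOT true = false
[2.2.3] true → false = false
[2.2] true OR true OR false = true
[2] false AND true = false
[root] false → false (antecedent false ⇒ implication holds) = true
Overall: true → accepted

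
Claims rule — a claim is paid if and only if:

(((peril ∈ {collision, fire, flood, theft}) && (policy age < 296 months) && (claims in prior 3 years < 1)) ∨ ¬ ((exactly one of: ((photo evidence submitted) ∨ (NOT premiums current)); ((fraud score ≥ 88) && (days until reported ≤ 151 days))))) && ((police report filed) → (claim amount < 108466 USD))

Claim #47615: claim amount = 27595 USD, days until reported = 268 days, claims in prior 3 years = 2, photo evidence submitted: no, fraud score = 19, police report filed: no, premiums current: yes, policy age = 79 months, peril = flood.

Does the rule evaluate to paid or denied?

Paid

Atomic conditions:
  peril ∈ {collision, fire, flood, theft}: flood is in the set → true
  policy age < 296 months: 79 < 296 is true
  claims in prior 3 years < 1: 2 < 1 is false
  photo evidence submitted: no → false
  NOT premiums current: yes → false
  fraud score ≥ 88: 19 ≥ 88 is false
  days until reported ≤ 151 days: 268 ≤ 151 is false
  police report filed: no → false
  claim amount < 108466 USD: 27595 < 108466 is true
Combine:
[1.1] true AND true AND false = false
[1.2.1.1] false OR false = false
[1.2.1.2] false AND false = false
[1.2.1] exactly-one(false, false) = false
[1.2] NOT false = true
[1] false OR true = true
[2] false → true (antecedent false ⇒ implication holds) = true
[root] true AND true = true
Overall: true → paid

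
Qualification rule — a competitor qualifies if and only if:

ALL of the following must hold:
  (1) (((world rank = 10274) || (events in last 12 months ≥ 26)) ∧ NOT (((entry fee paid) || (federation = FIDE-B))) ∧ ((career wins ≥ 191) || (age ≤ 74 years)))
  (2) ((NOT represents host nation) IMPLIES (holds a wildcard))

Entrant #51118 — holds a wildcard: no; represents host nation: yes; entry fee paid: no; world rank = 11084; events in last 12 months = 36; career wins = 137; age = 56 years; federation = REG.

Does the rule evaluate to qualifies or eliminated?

Atomic conditions:
  world rank = 10274: 11084 == 10274 is false
  events in last 12 months ≥ 26: 36 ≥ 26 is true
  entry fee paid: no → false
  federation = FIDE-B: REG == FIDE-B is false
  career wins ≥ 191: 137 ≥ 191 is false
  age ≤ 74 years: 56 ≤ 74 is true
  NOT represents host nation: yes → false
  holds a wildcard: no → false
Combine:
[1.1] false OR true = true
[1.2.1] false OR false = false
[1.2] NOT false = true
[1.3] false OR true = true
[1] true AND true AND true = true
[2] false → false (antecedent false ⇒ implication holds) = true
[root] true AND true = true
Overall: true → qualifies

Qualifies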